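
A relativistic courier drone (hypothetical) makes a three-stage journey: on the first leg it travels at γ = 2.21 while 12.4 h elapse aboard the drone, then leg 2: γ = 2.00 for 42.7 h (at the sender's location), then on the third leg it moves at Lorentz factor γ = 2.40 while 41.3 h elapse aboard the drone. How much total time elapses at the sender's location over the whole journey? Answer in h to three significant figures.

Leg 1: γ = 2.21; Δt_1 = 2.210 × 12.4 = 27.40 h.
Leg 2: 42.7 h is already measured at the sender's location.
Leg 3: γ = 2.40; Δt_3 = 2.400 × 41.3 = 99.12 h.
Total: 27.40 + 42.70 + 99.12 h.

Δt = 169 h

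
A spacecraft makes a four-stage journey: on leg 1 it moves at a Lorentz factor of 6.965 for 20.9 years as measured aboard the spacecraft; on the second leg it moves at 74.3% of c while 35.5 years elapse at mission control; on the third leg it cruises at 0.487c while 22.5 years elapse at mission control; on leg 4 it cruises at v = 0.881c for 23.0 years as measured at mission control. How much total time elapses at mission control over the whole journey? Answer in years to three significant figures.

Δt = 227 years

Leg 1: γ = 6.965; Δt_1 = 6.965 × 20.9 = 145.6 years.
Leg 2: 35.5 years is already measured at mission control.
Leg 3: 22.5 years is already measured at mission control.
Leg 4: 23.0 years is already measured at mission control.
Total: 145.6 + 35.50 + 22.50 + 23.00 years.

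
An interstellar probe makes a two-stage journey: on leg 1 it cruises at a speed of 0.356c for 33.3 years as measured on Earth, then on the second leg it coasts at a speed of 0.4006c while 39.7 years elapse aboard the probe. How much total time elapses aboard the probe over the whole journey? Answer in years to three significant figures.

Leg 1: γ = 1/√(1 − 0.356²) = 1/√0.8733 = 1.070; τ_1 = 33.3/1.070 = 31.12 years.
Leg 2: 39.7 years is already measured aboard the probe.
Total: 31.12 + 39.70 years.

τ = 70.8 years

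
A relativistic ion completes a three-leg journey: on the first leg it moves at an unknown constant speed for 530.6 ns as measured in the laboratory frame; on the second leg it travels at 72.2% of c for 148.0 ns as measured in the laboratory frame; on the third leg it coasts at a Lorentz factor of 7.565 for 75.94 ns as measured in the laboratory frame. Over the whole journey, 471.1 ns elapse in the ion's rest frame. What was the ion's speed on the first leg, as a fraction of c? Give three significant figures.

Leg 1: speed unknown; τ_1 = 530.6/γ_1.
Leg 2: β = 0.722; γ = 1/√(1 − 0.722²) = 1/√0.4787 = 1.445; τ_2 = 148.0/1.445 = 102.4 ns.
Leg 3: γ = 7.565; τ_3 = 75.94/7.565 = 10.04 ns.
Total proper time: τ_1 + 102.4 + 10.04 = 471.1, so τ_1 = 471.1 − 112.4 = 358.7 ns.
γ_1 = 530.6/358.7 = 1.479; β = √(1 − 1/γ²) = √0.5431.

β = 0.737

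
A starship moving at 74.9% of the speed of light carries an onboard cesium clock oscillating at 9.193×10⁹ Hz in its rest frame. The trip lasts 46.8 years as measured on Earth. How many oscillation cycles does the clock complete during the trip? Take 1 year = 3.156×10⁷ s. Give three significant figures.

β = 0.749; γ = 1/√(1 − 0.749²) = 1/√0.4390 = 1.509
The oscillator's own cycle count is N = f × τ where τ is the proper time on the ship. τ = Δt/γ = 46.8/1.509 = 31.01 years = 9.786×10⁸ s.
N = 9.193×10⁹ × 9.786×10⁸ = 8.996×10¹⁸.

N = 9.00×10¹⁸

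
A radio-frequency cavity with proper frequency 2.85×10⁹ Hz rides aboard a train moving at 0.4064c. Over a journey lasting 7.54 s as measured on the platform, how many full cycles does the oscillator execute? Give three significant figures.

γ = 1/√(1 − 0.4064²) = 1/√0.8348 = 1.094
The oscillator's own cycle count is N = f × τ where τ is the proper time on the train. τ = Δt/γ = 7.54/1.094 = 6.889 s = 6.889×10⁰ s.
N = 2.85×10⁹ × 6.889×10⁰ = 1.963×10¹⁰.

N = 1.96×10¹⁰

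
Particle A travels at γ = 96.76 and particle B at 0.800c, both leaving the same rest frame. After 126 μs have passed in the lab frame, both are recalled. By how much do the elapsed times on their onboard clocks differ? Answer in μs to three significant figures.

A: γ = 96.76; τ_A = 126/96.76 = 1.302 μs.
B: γ = 1/√(1 − 0.800²) = 5/3 ≈ 1.667; τ_B = 126/1.667 = 75.60 μs.

|τ_A − τ_B| = 74.3 μs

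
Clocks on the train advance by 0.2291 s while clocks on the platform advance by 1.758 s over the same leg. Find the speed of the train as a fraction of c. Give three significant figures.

The proper time is measured on the train (both events occur at the train's location); Δt is measured on the platform. γ = Δt/τ = 1.758/0.2291 = 7.674.
β = √(1 − 1/γ²) = √(1 − 0.01698) = √0.9830

v = 0.991c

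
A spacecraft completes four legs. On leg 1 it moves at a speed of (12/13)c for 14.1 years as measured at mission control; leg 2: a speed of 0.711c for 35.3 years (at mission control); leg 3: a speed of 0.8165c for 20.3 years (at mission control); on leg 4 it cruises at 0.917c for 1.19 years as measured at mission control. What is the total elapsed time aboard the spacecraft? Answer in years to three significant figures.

Leg 1: γ = 1/√(1 − (12/13)²) = 13/5 = 2.600; τ_1 = 14.1/2.600 = 5.423 years.
Leg 2: γ = 1/√(1 − 0.711²) = 1/√0.4945 = 1.422; τ_2 = 35.3/1.422 = 24.82 years.
Leg 3: γ = 1/√(1 − 0.8165²) = 1/√0.3333 = 1.732; τ_3 = 20.3/1.732 = 11.72 years.
Leg 4: γ = 1/√(1 − 0.917²) = 1/√0.1591 = 2.507; τ_4 = 1.19/2.507 = 0.4747 years.
Total: 5.423 + 24.82 + 11.72 + 0.4747 years.

τ = 42.4 years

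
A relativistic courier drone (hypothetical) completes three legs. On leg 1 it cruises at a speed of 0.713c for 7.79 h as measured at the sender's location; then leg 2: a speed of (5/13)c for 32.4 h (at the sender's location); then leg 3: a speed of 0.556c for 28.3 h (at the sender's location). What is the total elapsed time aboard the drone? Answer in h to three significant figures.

Leg 1: γ = 1/√(1 − 0.713²) = 1/√0.4916 = 1.426; τ_1 = 7.79/1.426 = 5.462 h.
Leg 2: γ = 1/√(1 − (5/13)²) = 13/12 ≈ 1.083; τ_2 = 32.4/1.083 = 29.91 h.
Leg 3: γ = 1/√(1 − 0.556²) = 1/√0.6909 = 1.203; τ_3 = 28.3/1.203 = 23.52 h.
Total: 5.462 + 29.91 + 23.52 h.

τ = 58.9 h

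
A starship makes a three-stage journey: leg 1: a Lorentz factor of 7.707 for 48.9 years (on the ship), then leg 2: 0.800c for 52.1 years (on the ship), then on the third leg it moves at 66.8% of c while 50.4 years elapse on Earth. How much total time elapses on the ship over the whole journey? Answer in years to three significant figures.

Leg 1: 48.9 years is already measured on the ship.
Leg 2: 52.1 years is already measured on the ship.
Leg 3: β = 0.668; γ = 1/√(1 − 0.668²) = 1/√0.5538 = 1.344; τ_3 = 50.4/1.344 = 37.51 years.
Total: 48.90 + 52.10 + 37.51 years.

τ = 139 years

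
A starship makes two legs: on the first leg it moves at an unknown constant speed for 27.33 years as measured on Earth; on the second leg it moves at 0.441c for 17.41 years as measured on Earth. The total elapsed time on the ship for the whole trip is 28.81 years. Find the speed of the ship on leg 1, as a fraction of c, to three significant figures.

Leg 1: speed unknown; τ_1 = 27.33/γ_1.
Leg 2: γ = 1/√(1 − 0.441²) = 1/√0.8055 = 1.114; τ_2 = 17.41/1.114 = 15.63 years.
Total proper time: τ_1 + 15.63 = 28.81, so τ_1 = 28.81 − 15.63 = 13.18 years.
γ_1 = 27.33/13.18 = 2.073; β = √(1 − 1/γ²) = √0.7673.

β = 0.876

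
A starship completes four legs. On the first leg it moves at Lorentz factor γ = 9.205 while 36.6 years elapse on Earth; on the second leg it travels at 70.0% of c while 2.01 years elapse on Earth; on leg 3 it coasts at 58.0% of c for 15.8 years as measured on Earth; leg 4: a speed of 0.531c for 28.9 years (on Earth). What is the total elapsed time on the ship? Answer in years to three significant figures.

τ = 42.8 years

Leg 1: γ = 9.205; τ_1 = 36.6/9.205 = 3.976 years.
Leg 2: β = 0.700; γ = 1/√(1 − 0.700²) = 1/√0.5100 = 1.400; τ_2 = 2.01/1.400 = 1.435 years.
Leg 3: β = 0.580; γ = 1/√(1 − 0.580²) = 1/√0.6636 = 1.228; τ_3 = 15.8/1.228 = 12.87 years.
Leg 4: γ = 1/√(1 − 0.531²) = 1/√0.7180 = 1.180; τ_4 = 28.9/1.180 = 24.49 years.
Total: 3.976 + 1.435 + 12.87 + 24.49 years.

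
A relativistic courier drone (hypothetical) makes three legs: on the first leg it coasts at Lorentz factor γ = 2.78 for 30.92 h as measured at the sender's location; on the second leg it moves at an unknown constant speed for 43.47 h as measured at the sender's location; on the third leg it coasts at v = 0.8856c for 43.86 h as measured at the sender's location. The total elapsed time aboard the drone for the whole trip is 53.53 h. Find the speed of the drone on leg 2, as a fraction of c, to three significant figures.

β = 0.862

Leg 1: γ = 2.78; τ_1 = 30.92/2.780 = 11.12 h.
Leg 2: speed unknown; τ_2 = 43.47/γ_2.
Leg 3: γ = 1/√(1 − 0.8856²) = 1/√0.2157 = 2.153; τ_3 = 43.86/2.153 = 20.37 h.
Total proper time: 11.12 + τ_2 + 20.37 = 53.53, so τ_2 = 53.53 − 31.49 = 22.04 h.
γ_2 = 43.47/22.04 = 1.973; β = √(1 − 1/γ²) = √0.7430.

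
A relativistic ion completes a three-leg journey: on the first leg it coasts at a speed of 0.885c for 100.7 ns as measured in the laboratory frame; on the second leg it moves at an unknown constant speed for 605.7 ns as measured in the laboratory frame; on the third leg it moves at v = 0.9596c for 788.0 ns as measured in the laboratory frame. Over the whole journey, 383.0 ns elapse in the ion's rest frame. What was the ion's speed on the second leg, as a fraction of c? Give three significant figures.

β = 0.982

Leg 1: γ = 1/√(1 − 0.885²) = 1/√0.2168 = 2.148; τ_1 = 100.7/2.148 = 46.89 ns.
Leg 2: speed unknown; τ_2 = 605.7/γ_2.
Leg 3: γ = 1/√(1 − 0.9596²) = 1/√0.07917 = 3.554; τ_3 = 788.0/3.554 = 221.7 ns.
Total proper time: 46.89 + τ_2 + 221.7 = 383.0, so τ_2 = 383.0 − 268.6 = 114.4 ns.
γ_2 = 605.7/114.4 = 5.295; β = √(1 − 1/γ²) = √0.9643.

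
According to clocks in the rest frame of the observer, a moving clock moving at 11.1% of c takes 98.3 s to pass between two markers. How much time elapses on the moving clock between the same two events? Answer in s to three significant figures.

τ = 97.7 s

β = 0.111; γ = 1/√(1 − 0.111²) = 1/√0.9877 = 1.006
The interval measured in the rest frame of the observer is the dilated one; the clock on the moving clock measures the proper time τ = Δt/γ = 98.3/1.006 s.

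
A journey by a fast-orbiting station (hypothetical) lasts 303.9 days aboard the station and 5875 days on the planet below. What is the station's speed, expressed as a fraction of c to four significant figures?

The proper time is measured aboard the station (both events occur at the station's location); Δt is measured on the planet below. γ = Δt/τ = 5875/303.9 = 19.33.
β = √(1 − 1/γ²) = √(1 − 0.002676) = √0.9973

β = 0.9987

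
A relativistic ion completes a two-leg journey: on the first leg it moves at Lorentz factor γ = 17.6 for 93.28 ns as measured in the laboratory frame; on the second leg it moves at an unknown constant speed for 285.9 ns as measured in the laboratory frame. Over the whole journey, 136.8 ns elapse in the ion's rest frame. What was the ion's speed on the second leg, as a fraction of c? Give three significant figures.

Leg 1: γ = 17.6; τ_1 = 93.28/17.60 = 5.300 ns.
Leg 2: speed unknown; τ_2 = 285.9/γ_2.
Total proper time: 5.300 + τ_2 = 136.8, so τ_2 = 136.8 − 5.300 = 131.5 ns.
γ_2 = 285.9/131.5 = 2.174; β = √(1 − 1/γ²) = √0.7884.

β = 0.888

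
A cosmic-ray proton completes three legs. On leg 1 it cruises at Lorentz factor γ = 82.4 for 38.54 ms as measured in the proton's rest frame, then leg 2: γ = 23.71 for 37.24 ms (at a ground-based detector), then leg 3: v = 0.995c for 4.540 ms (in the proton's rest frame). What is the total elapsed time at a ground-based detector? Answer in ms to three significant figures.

Δt = 3260 ms

Leg 1: γ = 82.4; Δt_1 = 82.40 × 38.54 = 3176 ms.
Leg 2: 37.24 ms is already measured at a ground-based detector.
Leg 3: γ = 1/√(1 − 0.995²) = 1/√0.009975 = 10.01; Δt_3 = 10.01 × 4.540 = 45.46 ms.
Total: 3176 + 37.24 + 45.46 ms.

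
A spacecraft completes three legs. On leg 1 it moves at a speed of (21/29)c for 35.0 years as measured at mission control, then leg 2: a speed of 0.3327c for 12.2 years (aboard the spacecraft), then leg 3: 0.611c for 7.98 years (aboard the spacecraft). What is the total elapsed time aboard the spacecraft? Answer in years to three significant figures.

Leg 1: γ = 1/√(1 − (21/29)²) = 29/20 = 1.450; τ_1 = 35.0/1.450 = 24.14 years.
Leg 2: 12.2 years is already measured aboard the spacecraft.
Leg 3: 7.98 years is already measured aboard the spacecraft.
Total: 24.14 + 12.20 + 7.980 years.

τ = 44.3 years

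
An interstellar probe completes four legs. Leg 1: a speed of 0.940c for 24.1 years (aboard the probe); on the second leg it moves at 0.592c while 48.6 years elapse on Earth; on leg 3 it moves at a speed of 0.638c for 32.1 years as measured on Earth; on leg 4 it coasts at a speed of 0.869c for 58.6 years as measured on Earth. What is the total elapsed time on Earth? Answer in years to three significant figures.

Leg 1: γ = 1/√(1 − 0.940²) = 1/√0.1164 = 2.931; Δt_1 = 2.931 × 24.1 = 70.64 years.
Leg 2: 48.6 years is already measured on Earth.
Leg 3: 32.1 years is already measured on Earth.
Leg 4: 58.6 years is already measured on Earth.
Total: 70.64 + 48.60 + 32.10 + 58.60 years.

Δt = 210 years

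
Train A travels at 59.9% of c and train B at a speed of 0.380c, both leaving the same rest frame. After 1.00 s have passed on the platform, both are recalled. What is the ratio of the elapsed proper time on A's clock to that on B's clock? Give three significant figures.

A: β = 0.599; γ = 1/√(1 − 0.599²) = 1/√0.6412 = 1.249. B: γ = 1/√(1 − 0.380²) = 1/√0.8556 = 1.081.
τ_A/τ_B = γ_B/γ_A = 1.081/1.249 = 0.8657, so τ_A/τ_B = 0.8657.

τ_A/τ_B = 0.866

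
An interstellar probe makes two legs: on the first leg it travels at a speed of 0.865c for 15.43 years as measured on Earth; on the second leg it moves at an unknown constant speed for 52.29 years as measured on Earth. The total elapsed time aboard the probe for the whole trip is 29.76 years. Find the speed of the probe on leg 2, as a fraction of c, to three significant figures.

β = 0.907

Leg 1: γ = 1/√(1 − 0.865²) = 1/√0.2518 = 1.993; τ_1 = 15.43/1.993 = 7.742 years.
Leg 2: speed unknown; τ_2 = 52.29/γ_2.
Total proper time: 7.742 + τ_2 = 29.76, so τ_2 = 29.76 − 7.742 = 22.02 years.
γ_2 = 52.29/22.02 = 2.375; β = √(1 − 1/γ²) = √0.8227.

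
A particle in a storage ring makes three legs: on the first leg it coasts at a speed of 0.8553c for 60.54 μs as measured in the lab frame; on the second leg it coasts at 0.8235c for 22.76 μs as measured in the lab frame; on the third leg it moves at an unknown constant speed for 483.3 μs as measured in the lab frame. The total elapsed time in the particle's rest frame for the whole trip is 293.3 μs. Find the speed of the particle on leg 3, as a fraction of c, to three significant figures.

Leg 1: γ = 1/√(1 − 0.8553²) = 1/√0.2685 = 1.930; τ_1 = 60.54/1.930 = 31.37 μs.
Leg 2: γ = 1/√(1 − 0.8235²) = 1/√0.3218 = 1.763; τ_2 = 22.76/1.763 = 12.91 μs.
Leg 3: speed unknown; τ_3 = 483.3/γ_3.
Total proper time: 31.37 + 12.91 + τ_3 = 293.3, so τ_3 = 293.3 − 44.28 = 249.0 μs.
γ_3 = 483.3/249.0 = 1.941; β = √(1 − 1/γ²) = √0.7345.

β = 0.857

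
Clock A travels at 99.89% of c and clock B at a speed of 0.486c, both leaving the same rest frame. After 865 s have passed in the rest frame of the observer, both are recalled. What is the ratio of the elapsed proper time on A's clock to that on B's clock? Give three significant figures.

A: β = 0.9989; γ = 1/√(1 − 0.9989²) = 1/√0.002199 = 21.33. B: γ = 1/√(1 − 0.486²) = 1/√0.7638 = 1.144.
τ_A/τ_B = γ_B/γ_A = 1.144/21.33 = 0.05365, so τ_A/τ_B = 0.05365.

τ_A/τ_B = 0.0537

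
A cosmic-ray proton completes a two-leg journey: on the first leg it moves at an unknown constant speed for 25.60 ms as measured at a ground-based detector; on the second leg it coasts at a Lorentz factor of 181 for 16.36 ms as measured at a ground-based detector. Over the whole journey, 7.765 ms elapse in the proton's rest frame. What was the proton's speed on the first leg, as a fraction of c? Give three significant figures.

β = 0.954

Leg 1: speed unknown; τ_1 = 25.60/γ_1.
Leg 2: γ = 181; τ_2 = 16.36/181.0 = 0.09039 ms.
Total proper time: τ_1 + 0.09039 = 7.765, so τ_1 = 7.765 − 0.09039 = 7.675 ms.
γ_1 = 25.60/7.675 = 3.336; β = √(1 − 1/γ²) = √0.9101.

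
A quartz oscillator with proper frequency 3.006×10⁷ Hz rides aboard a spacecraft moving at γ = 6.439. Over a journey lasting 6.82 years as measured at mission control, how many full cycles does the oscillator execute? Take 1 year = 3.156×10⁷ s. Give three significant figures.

N = 1.00×10¹⁵

γ = 6.439
The oscillator's own cycle count is N = f × τ where τ is the proper time aboard the spacecraft. τ = Δt/γ = 6.82/6.439 = 1.059 years = 3.343×10⁷ s.
N = 3.006×10⁷ × 3.343×10⁷ = 1.005×10¹⁵.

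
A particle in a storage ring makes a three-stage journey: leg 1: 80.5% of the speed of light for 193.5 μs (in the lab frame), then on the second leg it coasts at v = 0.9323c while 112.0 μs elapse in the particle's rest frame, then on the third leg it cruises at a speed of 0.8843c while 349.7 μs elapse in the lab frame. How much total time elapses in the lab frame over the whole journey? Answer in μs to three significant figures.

Δt = 853 μs

Leg 1: 193.5 μs is already measured in the lab frame.
Leg 2: γ = 1/√(1 − 0.9323²) = 1/√0.1308 = 2.765; Δt_2 = 2.765 × 112.0 = 309.7 μs.
Leg 3: 349.7 μs is already measured in the lab frame.
Total: 193.5 + 309.7 + 349.7 μs.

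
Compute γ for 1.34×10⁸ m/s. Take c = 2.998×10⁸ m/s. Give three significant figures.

γ = 1.12

β = 1.34×10⁸/2.998×10⁸ = 0.4470; γ = 1/√(1 − 0.4470²) = 1.118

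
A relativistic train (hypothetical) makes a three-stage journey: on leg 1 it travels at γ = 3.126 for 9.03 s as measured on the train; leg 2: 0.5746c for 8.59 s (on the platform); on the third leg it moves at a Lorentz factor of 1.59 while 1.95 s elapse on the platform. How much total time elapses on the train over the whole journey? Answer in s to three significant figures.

Leg 1: 9.03 s is already measured on the train.
Leg 2: γ = 1/√(1 − 0.5746²) = 1/√0.6698 = 1.222; τ_2 = 8.59/1.222 = 7.030 s.
Leg 3: γ = 1.59; τ_3 = 1.95/1.590 = 1.226 s.
Total: 9.030 + 7.030 + 1.226 s.

τ = 17.3 s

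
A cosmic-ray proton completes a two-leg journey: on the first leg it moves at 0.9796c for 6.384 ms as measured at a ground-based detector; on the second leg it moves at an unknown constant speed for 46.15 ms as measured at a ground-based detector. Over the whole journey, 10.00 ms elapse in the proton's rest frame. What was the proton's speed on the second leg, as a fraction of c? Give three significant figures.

β = 0.982

Leg 1: γ = 1/√(1 − 0.9796²) = 1/√0.04038 = 4.976; τ_1 = 6.384/4.976 = 1.283 ms.
Leg 2: speed unknown; τ_2 = 46.15/γ_2.
Total proper time: 1.283 + τ_2 = 10.00, so τ_2 = 10.00 − 1.283 = 8.717 ms.
γ_2 = 46.15/8.717 = 5.294; β = √(1 − 1/γ²) = √0.9643.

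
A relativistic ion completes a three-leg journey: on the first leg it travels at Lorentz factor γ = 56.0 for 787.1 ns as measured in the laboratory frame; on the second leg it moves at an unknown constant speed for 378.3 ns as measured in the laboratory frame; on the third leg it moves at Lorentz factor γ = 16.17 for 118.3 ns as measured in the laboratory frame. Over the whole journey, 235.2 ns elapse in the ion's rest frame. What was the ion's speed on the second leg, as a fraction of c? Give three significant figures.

β = 0.825

Leg 1: γ = 56.0; τ_1 = 787.1/56.00 = 14.06 ns.
Leg 2: speed unknown; τ_2 = 378.3/γ_2.
Leg 3: γ = 16.17; τ_3 = 118.3/16.17 = 7.316 ns.
Total proper time: 14.06 + τ_2 + 7.316 = 235.2, so τ_2 = 235.2 − 21.37 = 213.8 ns.
γ_2 = 378.3/213.8 = 1.769; β = √(1 − 1/γ²) = √0.6805.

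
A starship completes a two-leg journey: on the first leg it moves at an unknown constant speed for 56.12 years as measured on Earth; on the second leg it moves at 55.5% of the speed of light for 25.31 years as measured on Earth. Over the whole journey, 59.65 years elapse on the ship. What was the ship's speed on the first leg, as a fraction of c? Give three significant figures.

Leg 1: speed unknown; τ_1 = 56.12/γ_1.
Leg 2: β = 0.555; γ = 1/√(1 − 0.555²) = 1/√0.6920 = 1.202; τ_2 = 25.31/1.202 = 21.05 years.
Total proper time: τ_1 + 21.05 = 59.65, so τ_1 = 59.65 − 21.05 = 38.60 years.
γ_1 = 56.12/38.60 = 1.454; β = √(1 − 1/γ²) = √0.5270.

β = 0.726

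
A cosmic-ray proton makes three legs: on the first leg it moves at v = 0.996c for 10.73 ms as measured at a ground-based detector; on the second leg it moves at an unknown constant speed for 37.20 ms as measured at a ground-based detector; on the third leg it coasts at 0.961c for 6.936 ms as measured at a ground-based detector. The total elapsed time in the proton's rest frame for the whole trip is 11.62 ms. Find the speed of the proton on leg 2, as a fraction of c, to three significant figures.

Leg 1: γ = 1/√(1 − 0.996²) = 1/√0.007984 = 11.19; τ_1 = 10.73/11.19 = 0.9588 ms.
Leg 2: speed unknown; τ_2 = 37.20/γ_2.
Leg 3: γ = 1/√(1 − 0.961²) = 1/√0.07648 = 3.616; τ_3 = 6.936/3.616 = 1.918 ms.
Total proper time: 0.9588 + τ_2 + 1.918 = 11.62, so τ_2 = 11.62 − 2.877 = 8.743 ms.
γ_2 = 37.20/8.743 = 4.255; β = √(1 − 1/γ²) = √0.9448.

β = 0.972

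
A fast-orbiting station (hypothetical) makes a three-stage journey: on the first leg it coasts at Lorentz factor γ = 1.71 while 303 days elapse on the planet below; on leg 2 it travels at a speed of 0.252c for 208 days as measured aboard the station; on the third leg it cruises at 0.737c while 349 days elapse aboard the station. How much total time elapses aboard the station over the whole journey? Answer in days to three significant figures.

τ = 734 days

Leg 1: γ = 1.71; τ_1 = 303/1.710 = 177.2 days.
Leg 2: 208 days is already measured aboard the station.
Leg 3: 349 days is already measured aboard the station.
Total: 177.2 + 208.0 + 349.0 days.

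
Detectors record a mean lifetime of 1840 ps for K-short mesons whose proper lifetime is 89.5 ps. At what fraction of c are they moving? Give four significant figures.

v = 0.9988c

γ = Δt/τ₀ = 1840/89.5 = 20.56
β = √(1 − 1/γ²) = √(1 − 0.002366) = √0.9976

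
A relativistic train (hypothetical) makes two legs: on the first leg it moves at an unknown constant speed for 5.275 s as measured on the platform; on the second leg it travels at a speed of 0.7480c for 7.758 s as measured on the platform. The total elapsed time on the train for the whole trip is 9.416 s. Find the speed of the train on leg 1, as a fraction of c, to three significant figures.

Leg 1: speed unknown; τ_1 = 5.275/γ_1.
Leg 2: γ = 1/√(1 − 0.7480²) = 1/√0.4405 = 1.507; τ_2 = 7.758/1.507 = 5.149 s.
Total proper time: τ_1 + 5.149 = 9.416, so τ_1 = 9.416 − 5.149 = 4.267 s.
γ_1 = 5.275/4.267 = 1.236; β = √(1 − 1/γ²) = √0.3457.

β = 0.588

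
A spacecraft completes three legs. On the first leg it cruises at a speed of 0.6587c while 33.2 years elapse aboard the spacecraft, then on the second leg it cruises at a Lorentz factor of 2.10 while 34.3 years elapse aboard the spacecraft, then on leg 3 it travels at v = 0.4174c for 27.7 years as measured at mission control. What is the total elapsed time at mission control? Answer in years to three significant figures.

Leg 1: γ = 1/√(1 − 0.6587²) = 1/√0.5661 = 1.329; Δt_1 = 1.329 × 33.2 = 44.13 years.
Leg 2: γ = 2.10; Δt_2 = 2.100 × 34.3 = 72.03 years.
Leg 3: 27.7 years is already measured at mission control.
Total: 44.13 + 72.03 + 27.70 years.

Δt = 144 years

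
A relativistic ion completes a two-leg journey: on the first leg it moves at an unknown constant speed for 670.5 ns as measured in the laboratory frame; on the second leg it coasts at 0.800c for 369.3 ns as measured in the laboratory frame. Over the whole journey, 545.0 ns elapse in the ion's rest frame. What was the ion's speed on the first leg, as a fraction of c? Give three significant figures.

β = 0.876

Leg 1: speed unknown; τ_1 = 670.5/γ_1.
Leg 2: γ = 1/√(1 − 0.800²) = 5/3 ≈ 1.667; τ_2 = 369.3/1.667 = 221.6 ns.
Total proper time: τ_1 + 221.6 = 545.0, so τ_1 = 545.0 − 221.6 = 323.4 ns.
γ_1 = 670.5/323.4 = 2.073; β = √(1 − 1/γ²) = √0.7673.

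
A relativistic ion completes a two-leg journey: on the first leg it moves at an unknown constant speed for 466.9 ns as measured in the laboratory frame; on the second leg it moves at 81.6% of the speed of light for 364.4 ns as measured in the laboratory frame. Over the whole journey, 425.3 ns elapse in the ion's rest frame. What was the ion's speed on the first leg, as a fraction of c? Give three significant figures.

Leg 1: speed unknown; τ_1 = 466.9/γ_1.
Leg 2: β = 0.816; γ = 1/√(1 − 0.816²) = 1/√0.3341 = 1.730; τ_2 = 364.4/1.730 = 210.6 ns.
Total proper time: τ_1 + 210.6 = 425.3, so τ_1 = 425.3 − 210.6 = 214.7 ns.
γ_1 = 466.9/214.7 = 2.175; β = √(1 − 1/γ²) = √0.7886.

β = 0.888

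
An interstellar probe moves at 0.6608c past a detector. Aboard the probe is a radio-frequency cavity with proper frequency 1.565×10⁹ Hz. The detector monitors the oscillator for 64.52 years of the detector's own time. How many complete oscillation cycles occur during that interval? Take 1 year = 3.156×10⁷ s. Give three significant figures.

N = 2.39×10¹⁸

γ = 1/√(1 − 0.6608²) = 1/√0.5633 = 1.332
During 64.52 years of lab time, the oscillator's proper time advances by τ = Δt/γ = 64.52/1.332 = 48.43 years = 1.528×10⁹ s.
N = f × τ = 1.565×10⁹ × 1.528×10⁹ = 2.392×10¹⁸.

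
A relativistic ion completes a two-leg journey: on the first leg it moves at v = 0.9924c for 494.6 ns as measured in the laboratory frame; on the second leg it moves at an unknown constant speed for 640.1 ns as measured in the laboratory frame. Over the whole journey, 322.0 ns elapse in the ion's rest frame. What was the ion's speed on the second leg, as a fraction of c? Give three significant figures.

Leg 1: γ = 1/√(1 − 0.9924²) = 1/√0.01514 = 8.127; τ_1 = 494.6/8.127 = 60.86 ns.
Leg 2: speed unknown; τ_2 = 640.1/γ_2.
Total proper time: 60.86 + τ_2 = 322.0, so τ_2 = 322.0 − 60.86 = 261.1 ns.
γ_2 = 640.1/261.1 = 2.451; β = √(1 − 1/γ²) = √0.8336.

β = 0.913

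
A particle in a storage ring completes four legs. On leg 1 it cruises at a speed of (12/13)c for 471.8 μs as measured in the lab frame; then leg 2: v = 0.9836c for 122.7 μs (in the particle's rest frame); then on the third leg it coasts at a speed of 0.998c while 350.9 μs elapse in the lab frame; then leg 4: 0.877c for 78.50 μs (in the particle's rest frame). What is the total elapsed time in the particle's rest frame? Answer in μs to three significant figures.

τ = 405 μs

Leg 1: γ = 1/√(1 − (12/13)²) = 13/5 = 2.600; τ_1 = 471.8/2.600 = 181.5 μs.
Leg 2: 122.7 μs is already measured in the particle's rest frame.
Leg 3: γ = 1/√(1 − 0.998²) = 1/√0.003996 = 15.82; τ_3 = 350.9/15.82 = 22.18 μs.
Leg 4: 78.50 μs is already measured in the particle's rest frame.
Total: 181.5 + 122.7 + 22.18 + 78.50 μs.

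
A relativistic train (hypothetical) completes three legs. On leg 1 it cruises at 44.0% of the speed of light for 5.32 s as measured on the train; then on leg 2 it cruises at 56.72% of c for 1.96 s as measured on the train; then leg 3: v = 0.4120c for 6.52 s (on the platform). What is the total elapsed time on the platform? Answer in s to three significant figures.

Δt = 14.8 s

Leg 1: β = 0.440; γ = 1/√(1 − 0.440²) = 1/√0.8064 = 1.114; Δt_1 = 1.114 × 5.32 = 5.924 s.
Leg 2: β = 0.5672; γ = 1/√(1 − 0.5672²) = 1/√0.6783 = 1.214; Δt_2 = 1.214 × 1.96 = 2.380 s.
Leg 3: 6.52 s is already measured on the platform.
Total: 5.924 + 2.380 + 6.520 s.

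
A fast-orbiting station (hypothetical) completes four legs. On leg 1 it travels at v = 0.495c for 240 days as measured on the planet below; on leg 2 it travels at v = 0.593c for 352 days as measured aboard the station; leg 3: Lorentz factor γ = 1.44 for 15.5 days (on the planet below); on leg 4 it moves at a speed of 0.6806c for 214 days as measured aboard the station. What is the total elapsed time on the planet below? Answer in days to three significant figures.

Leg 1: 240 days is already measured on the planet below.
Leg 2: γ = 1/√(1 − 0.593²) = 1/√0.6484 = 1.242; Δt_2 = 1.242 × 352 = 437.2 days.
Leg 3: 15.5 days is already measured on the planet below.
Leg 4: γ = 1/√(1 − 0.6806²) = 1/√0.5368 = 1.365; Δt_4 = 1.365 × 214 = 292.1 days.
Total: 240.0 + 437.2 + 15.50 + 292.1 days.

Δt = 985 days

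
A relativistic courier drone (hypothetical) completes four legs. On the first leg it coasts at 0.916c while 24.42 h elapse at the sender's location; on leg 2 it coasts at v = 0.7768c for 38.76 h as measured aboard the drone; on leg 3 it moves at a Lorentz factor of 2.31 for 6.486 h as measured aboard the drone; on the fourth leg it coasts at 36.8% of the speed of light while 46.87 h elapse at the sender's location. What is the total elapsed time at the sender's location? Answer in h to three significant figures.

Leg 1: 24.42 h is already measured at the sender's location.
Leg 2: γ = 1/√(1 − 0.7768²) = 1/√0.3966 = 1.588; Δt_2 = 1.588 × 38.76 = 61.55 h.
Leg 3: γ = 2.31; Δt_3 = 2.310 × 6.486 = 14.98 h.
Leg 4: 46.87 h is already measured at the sender's location.
Total: 24.42 + 61.55 + 14.98 + 46.87 h.

Δt = 148 h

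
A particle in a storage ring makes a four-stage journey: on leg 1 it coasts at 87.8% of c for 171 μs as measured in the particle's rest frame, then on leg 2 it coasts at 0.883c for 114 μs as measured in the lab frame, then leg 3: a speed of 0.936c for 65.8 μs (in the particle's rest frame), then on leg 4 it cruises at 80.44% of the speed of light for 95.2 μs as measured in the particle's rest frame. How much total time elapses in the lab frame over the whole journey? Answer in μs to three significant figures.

Δt = 818 μs

Leg 1: β = 0.878; γ = 1/√(1 − 0.878²) = 1/√0.2291 = 2.089; Δt_1 = 2.089 × 171 = 357.2 μs.
Leg 2: 114 μs is already measured in the lab frame.
Leg 3: γ = 1/√(1 − 0.936²) = 1/√0.1239 = 2.841; Δt_3 = 2.841 × 65.8 = 186.9 μs.
Leg 4: β = 0.8044; γ = 1/√(1 − 0.8044²) = 1/√0.3529 = 1.683; Δt_4 = 1.683 × 95.2 = 160.2 μs.
Total: 357.2 + 114.0 + 186.9 + 160.2 μs.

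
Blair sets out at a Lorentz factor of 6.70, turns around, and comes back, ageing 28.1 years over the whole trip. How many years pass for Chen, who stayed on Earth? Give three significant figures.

γ = 6.70
Earth-frame duration is the dilated interval: Δt = γτ = 6.700 × 28.1 years.

Δt = 188 years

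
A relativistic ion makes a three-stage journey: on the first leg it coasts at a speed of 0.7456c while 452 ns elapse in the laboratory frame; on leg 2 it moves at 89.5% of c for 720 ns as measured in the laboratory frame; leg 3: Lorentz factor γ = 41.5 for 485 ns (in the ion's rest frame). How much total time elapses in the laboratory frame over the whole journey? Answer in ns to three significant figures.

Δt = 2.13×10⁴ ns

Leg 1: 452 ns is already measured in the laboratory frame.
Leg 2: 720 ns is already measured in the laboratory frame.
Leg 3: γ = 41.5; Δt_3 = 41.50 × 485 = 2.013×10⁴ ns.
Total: 452.0 + 720.0 + 2.013×10⁴ ns.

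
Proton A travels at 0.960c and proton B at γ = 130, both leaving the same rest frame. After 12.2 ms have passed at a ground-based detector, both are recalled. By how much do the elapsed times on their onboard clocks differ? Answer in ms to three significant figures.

A: γ = 1/√(1 − 0.960²) = 25/7 ≈ 3.571; τ_A = 12.2/3.571 = 3.416 ms.
B: γ = 130; τ_B = 12.2/130.0 = 0.09385 ms.

|τ_A − τ_B| = 3.32 ms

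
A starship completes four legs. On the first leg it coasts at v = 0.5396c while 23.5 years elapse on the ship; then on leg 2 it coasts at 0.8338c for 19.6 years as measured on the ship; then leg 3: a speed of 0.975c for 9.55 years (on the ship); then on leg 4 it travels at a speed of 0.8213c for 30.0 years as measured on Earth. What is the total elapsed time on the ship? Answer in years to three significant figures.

Leg 1: 23.5 years is already measured on the ship.
Leg 2: 19.6 years is already measured on the ship.
Leg 3: 9.55 years is already measured on the ship.
Leg 4: γ = 1/√(1 − 0.8213²) = 1/√0.3255 = 1.753; τ_4 = 30.0/1.753 = 17.11 years.
Total: 23.50 + 19.60 + 9.550 + 17.11 years.

τ = 69.8 years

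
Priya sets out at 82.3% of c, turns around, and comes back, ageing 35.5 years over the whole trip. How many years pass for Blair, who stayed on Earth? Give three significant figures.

Δt = 62.5 years

β = 0.823; γ = 1/√(1 − 0.823²) = 1/√0.3227 = 1.760
Earth-frame duration is the dilated interval: Δt = γτ = 1.760 × 35.5 years.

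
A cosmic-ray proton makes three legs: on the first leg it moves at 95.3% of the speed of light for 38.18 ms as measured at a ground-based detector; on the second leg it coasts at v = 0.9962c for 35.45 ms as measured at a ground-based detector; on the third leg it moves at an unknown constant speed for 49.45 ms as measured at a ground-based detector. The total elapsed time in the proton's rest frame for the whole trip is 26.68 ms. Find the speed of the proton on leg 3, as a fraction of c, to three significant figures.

Leg 1: β = 0.953; γ = 1/√(1 − 0.953²) = 1/√0.09179 = 3.301; τ_1 = 38.18/3.301 = 11.57 ms.
Leg 2: γ = 1/√(1 − 0.9962²) = 1/√0.007586 = 11.48; τ_2 = 35.45/11.48 = 3.088 ms.
Leg 3: speed unknown; τ_3 = 49.45/γ_3.
Total proper time: 11.57 + 3.088 + τ_3 = 26.68, so τ_3 = 26.68 − 14.65 = 12.03 ms.
γ_3 = 49.45/12.03 = 4.112; β = √(1 − 1/γ²) = √0.9409.

β = 0.970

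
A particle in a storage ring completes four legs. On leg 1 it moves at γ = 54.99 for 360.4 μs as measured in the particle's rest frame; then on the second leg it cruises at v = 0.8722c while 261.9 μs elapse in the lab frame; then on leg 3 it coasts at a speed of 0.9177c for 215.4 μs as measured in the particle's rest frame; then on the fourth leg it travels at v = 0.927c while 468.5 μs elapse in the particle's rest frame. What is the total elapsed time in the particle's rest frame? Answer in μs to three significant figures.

τ = 1170 μs

Leg 1: 360.4 μs is already measured in the particle's rest frame.
Leg 2: γ = 1/√(1 − 0.8722²) = 1/√0.2393 = 2.044; τ_2 = 261.9/2.044 = 128.1 μs.
Leg 3: 215.4 μs is already measured in the particle's rest frame.
Leg 4: 468.5 μs is already measured in the particle's rest frame.
Total: 360.4 + 128.1 + 215.4 + 468.5 μs.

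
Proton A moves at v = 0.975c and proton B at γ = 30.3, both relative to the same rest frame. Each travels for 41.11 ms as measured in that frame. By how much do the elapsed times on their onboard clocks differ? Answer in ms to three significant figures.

A: γ = 1/√(1 − 0.975²) = 1/√0.04938 = 4.500; τ_A = 41.11/4.500 = 9.135 ms.
B: γ = 30.3; τ_B = 41.11/30.30 = 1.357 ms.

|τ_A − τ_B| = 7.78 ms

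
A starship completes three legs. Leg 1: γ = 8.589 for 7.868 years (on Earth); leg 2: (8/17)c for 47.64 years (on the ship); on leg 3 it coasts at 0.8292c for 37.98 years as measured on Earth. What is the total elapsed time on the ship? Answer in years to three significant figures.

Leg 1: γ = 8.589; τ_1 = 7.868/8.589 = 0.9161 years.
Leg 2: 47.64 years is already measured on the ship.
Leg 3: γ = 1/√(1 − 0.8292²) = 1/√0.3124 = 1.789; τ_3 = 37.98/1.789 = 21.23 years.
Total: 0.9161 + 47.64 + 21.23 years.

τ = 69.8 years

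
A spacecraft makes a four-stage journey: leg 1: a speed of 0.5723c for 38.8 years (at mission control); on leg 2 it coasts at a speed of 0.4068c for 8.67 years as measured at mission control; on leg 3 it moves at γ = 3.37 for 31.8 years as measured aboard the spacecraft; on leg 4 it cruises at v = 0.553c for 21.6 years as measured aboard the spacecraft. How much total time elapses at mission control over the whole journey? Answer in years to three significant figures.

Δt = 181 years

Leg 1: 38.8 years is already measured at mission control.
Leg 2: 8.67 years is already measured at mission control.
Leg 3: γ = 3.37; Δt_3 = 3.370 × 31.8 = 107.2 years.
Leg 4: γ = 1/√(1 − 0.553²) = 1/√0.6942 = 1.200; Δt_4 = 1.200 × 21.6 = 25.92 years.
Total: 38.80 + 8.670 + 107.2 + 25.92 years.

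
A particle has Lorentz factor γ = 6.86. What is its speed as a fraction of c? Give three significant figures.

β = √(1 − 1/γ²) = √(1 − 1/6.86²) = √(1 − 0.02125) = √0.9788

β = 0.989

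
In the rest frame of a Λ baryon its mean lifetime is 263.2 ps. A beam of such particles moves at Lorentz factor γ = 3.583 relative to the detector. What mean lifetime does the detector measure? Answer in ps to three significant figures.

Δt = 943 ps

γ = 3.583
The rest-frame lifetime is the proper time; the lab measures the dilated interval Δt = γτ₀ = 3.583 × 263.2 ps.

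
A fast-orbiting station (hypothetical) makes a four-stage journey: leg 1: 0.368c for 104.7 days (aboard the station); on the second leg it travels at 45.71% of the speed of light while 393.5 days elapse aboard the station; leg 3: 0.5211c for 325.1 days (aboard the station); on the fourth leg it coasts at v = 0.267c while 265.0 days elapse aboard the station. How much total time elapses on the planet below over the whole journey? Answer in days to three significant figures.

Leg 1: γ = 1/√(1 − 0.368²) = 1/√0.8646 = 1.075; Δt_1 = 1.075 × 104.7 = 112.6 days.
Leg 2: β = 0.4571; γ = 1/√(1 − 0.4571²) = 1/√0.7911 = 1.124; Δt_2 = 1.124 × 393.5 = 442.4 days.
Leg 3: γ = 1/√(1 − 0.5211²) = 1/√0.7285 = 1.172; Δt_3 = 1.172 × 325.1 = 380.9 days.
Leg 4: γ = 1/√(1 − 0.267²) = 1/√0.9287 = 1.038; Δt_4 = 1.038 × 265.0 = 275.0 days.
Total: 112.6 + 442.4 + 380.9 + 275.0 days.

Δt = 1210 days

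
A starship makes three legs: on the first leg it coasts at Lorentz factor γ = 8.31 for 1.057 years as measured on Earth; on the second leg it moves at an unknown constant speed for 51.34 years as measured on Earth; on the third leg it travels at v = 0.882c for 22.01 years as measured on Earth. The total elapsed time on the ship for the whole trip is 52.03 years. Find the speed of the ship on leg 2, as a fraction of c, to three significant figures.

Leg 1: γ = 8.31; τ_1 = 1.057/8.310 = 0.1272 years.
Leg 2: speed unknown; τ_2 = 51.34/γ_2.
Leg 3: γ = 1/√(1 − 0.882²) = 1/√0.2221 = 2.122; τ_3 = 22.01/2.122 = 10.37 years.
Total proper time: 0.1272 + τ_2 + 10.37 = 52.03, so τ_2 = 52.03 − 10.50 = 41.53 years.
γ_2 = 51.34/41.53 = 1.236; β = √(1 − 1/γ²) = √0.3456.

β = 0.588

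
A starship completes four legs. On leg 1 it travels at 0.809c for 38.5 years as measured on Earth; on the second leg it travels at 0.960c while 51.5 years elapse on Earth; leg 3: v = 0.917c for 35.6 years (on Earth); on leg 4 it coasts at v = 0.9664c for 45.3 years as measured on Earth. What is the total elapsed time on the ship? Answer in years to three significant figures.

τ = 62.9 years

Leg 1: γ = 1/√(1 − 0.809²) = 1/√0.3455 = 1.701; τ_1 = 38.5/1.701 = 22.63 years.
Leg 2: γ = 1/√(1 − 0.960²) = 25/7 ≈ 3.571; τ_2 = 51.5/3.571 = 14.42 years.
Leg 3: γ = 1/√(1 − 0.917²) = 1/√0.1591 = 2.507; τ_3 = 35.6/2.507 = 14.20 years.
Leg 4: γ = 1/√(1 − 0.9664²) = 1/√0.06607 = 3.890; τ_4 = 45.3/3.890 = 11.64 years.
Total: 22.63 + 14.42 + 14.20 + 11.64 years.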